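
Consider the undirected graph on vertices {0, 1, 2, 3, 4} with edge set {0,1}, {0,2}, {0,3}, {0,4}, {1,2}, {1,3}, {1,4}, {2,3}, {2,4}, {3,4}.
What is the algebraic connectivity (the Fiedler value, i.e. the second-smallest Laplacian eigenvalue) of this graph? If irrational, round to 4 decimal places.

Each diagonal entry of L is the vertex degree and each off-diagonal entry is -1 where an edge is present, 0 otherwise; in the order [0, 1, 2, 3, 4] the diagonal is [4, 4, 4, 4, 4]. The smallest Laplacian eigenvalue is always 0. The next one, lambda_2 = 5, measures how hard the graph is to disconnect: larger values mean better connectivity.

5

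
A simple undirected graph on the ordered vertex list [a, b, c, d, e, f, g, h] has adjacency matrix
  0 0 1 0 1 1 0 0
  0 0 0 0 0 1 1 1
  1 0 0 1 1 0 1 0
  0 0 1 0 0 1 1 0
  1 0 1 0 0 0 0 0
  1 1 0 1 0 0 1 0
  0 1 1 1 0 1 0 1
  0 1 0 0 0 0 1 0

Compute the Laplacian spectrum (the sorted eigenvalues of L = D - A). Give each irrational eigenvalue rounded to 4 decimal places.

With the vertex order [a, b, c, d, e, f, g, h], the degrees are [3, 3, 4, 3, 2, 4, 5, 2], giving D = diag(3, 3, 4, 3, 2, 4, 5, 2) and L = D - A. L is symmetric positive semidefinite, so every eigenvalue is real and nonnegative.

[0, 0.9405, 2.0885, 3.0741, 3.5784, 4.5188, 5.4186, 6.3810]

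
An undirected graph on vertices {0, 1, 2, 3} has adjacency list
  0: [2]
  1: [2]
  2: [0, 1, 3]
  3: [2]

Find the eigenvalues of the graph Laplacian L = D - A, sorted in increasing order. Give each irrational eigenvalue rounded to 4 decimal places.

[0, 1, 1, 4]

With the vertex order [0, 1, 2, 3], the degrees are [1, 1, 3, 1], giving D = diag(1, 1, 3, 1) and L = D - A. The multiplicity of 0 as a Laplacian eigenvalue equals the number of connected components. The single zero eigenvalue shows the graph is connected. The largest eigenvalue, 4, is at most the vertex count 4.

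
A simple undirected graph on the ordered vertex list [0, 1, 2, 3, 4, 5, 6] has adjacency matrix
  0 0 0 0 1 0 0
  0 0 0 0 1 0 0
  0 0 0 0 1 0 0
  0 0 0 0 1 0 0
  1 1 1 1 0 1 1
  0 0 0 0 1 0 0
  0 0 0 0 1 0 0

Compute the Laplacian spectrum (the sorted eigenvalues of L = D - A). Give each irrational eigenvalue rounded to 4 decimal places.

[0, 1, 1, 1, 1, 1, 7]

With the vertex order [0, 1, 2, 3, 4, 5, 6], the degrees are [1, 1, 1, 1, 6, 1, 1], giving D = diag(1, 1, 1, 1, 6, 1, 1) and L = D - A. L is symmetric positive semidefinite, so every eigenvalue is real and nonnegative. The single zero eigenvalue shows the graph is connected.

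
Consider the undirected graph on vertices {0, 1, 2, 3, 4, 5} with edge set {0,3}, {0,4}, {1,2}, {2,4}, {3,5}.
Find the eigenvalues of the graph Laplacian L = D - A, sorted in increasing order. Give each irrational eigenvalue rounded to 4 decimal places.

[0, 0.2679, 1, 2, 3, 3.7321]

Each diagonal entry of L is the vertex degree and each off-diagonal entry is -1 where an edge is present, 0 otherwise; in the order [0, 1, 2, 3, 4, 5] the diagonal is [2, 1, 2, 2, 2, 1]. Since every row of L sums to 0, the all-ones vector is in the kernel and 0 is an eigenvalue. By the matrix-tree theorem the graph has (1/6) * product of the nonzero eigenvalues = 1 spanning tree. The largest eigenvalue, 3.7321, is at most the vertex count 6.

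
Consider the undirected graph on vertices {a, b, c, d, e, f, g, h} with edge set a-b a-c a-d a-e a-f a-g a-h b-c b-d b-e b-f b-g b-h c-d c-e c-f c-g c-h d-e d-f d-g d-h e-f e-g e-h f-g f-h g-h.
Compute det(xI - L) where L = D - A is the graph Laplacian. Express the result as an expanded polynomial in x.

With the vertex order [a, b, c, d, e, f, g, h], the degrees are [7, 7, 7, 7, 7, 7, 7, 7], giving D = diag(7, 7, 7, 7, 7, 7, 7, 7) and L = D - A. Computing det(xI - L) by cofactor expansion (or equivalently via sum-over-permutations) gives x^8 - 56x^7 + 1344x^6 - 17920x^5 + 143360x^4 - 688128x^3 + 1835008x^2 - 2097152x. Since p(0) = det(-L) = 0, x divides p(x). The eigenvalues sum to 56, which equals trace(L) = 2|E|. The largest eigenvalue, 8, is at most the vertex count 8.

x^8 - 56x^7 + 1344x^6 - 17920x^5 + 143360x^4 - 688128x^3 + 1835008x^2 - 2097152x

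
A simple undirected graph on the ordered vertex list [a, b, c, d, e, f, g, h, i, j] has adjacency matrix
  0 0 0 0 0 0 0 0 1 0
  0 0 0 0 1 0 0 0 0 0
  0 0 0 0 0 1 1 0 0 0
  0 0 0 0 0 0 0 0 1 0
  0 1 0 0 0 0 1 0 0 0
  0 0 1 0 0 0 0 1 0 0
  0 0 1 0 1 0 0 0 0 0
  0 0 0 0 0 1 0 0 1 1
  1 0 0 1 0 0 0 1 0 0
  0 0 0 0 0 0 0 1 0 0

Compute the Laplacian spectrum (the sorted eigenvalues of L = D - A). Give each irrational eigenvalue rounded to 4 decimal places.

Each diagonal entry of L is the vertex degree and each off-diagonal entry is -1 where an edge is present, 0 otherwise; in the order [a, b, c, d, e, f, g, h, i, j] the diagonal is [1, 1, 2, 1, 2, 2, 2, 3, 3, 1]. Diagonalising L (or applying a numerical eigensolver to the 10x10 matrix) gives the spectrum above.

[0, 0.1236, 0.4790, 0.7723, 1, 1.5904, 2.5350, 3.1669, 3.6885, 4.6442]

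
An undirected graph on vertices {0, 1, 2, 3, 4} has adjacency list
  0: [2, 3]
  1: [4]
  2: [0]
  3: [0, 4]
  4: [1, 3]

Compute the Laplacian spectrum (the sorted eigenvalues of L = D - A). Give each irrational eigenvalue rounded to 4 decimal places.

[0, 0.3820, 1.3820, 2.6180, 3.6180]

Each diagonal entry of L is the vertex degree and each off-diagonal entry is -1 where an edge is present, 0 otherwise; in the order [0, 1, 2, 3, 4] the diagonal is [2, 1, 1, 2, 2]. Diagonalising L (or applying a numerical eigensolver to the 5x5 matrix) gives the spectrum above.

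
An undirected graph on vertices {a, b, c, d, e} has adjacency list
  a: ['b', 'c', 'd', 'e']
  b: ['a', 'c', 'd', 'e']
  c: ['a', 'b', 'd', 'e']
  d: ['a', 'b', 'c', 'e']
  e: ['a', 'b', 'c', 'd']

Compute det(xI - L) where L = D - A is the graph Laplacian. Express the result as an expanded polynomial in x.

x^5 - 20x^4 + 150x^3 - 500x^2 + 625x

Reading degrees in the order [a, b, c, d, e] gives [4, 4, 4, 4, 4]; set D = diag(4, 4, 4, 4, 4) and form L = D - A. The eigenvalues of L are [0, 5, 5, 5, 5]; the characteristic polynomial is the product of (x - lambda_i), which multiplies out to x^5 - 20x^4 + 150x^3 - 500x^2 + 625x. Since p(0) = det(-L) = 0, x divides p(x). The eigenvalues sum to 20, which equals trace(L) = 2|E|. There is one zero in the spectrum, matching the 1 component.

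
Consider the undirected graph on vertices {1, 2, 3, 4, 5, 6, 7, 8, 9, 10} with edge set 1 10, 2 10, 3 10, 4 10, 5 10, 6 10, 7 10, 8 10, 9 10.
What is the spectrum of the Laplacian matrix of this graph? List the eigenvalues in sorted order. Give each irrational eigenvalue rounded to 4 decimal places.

Each diagonal entry of L is the vertex degree and each off-diagonal entry is -1 where an edge is present, 0 otherwise; in the order [1, 2, 3, 4, 5, 6, 7, 8, 9, 10] the diagonal is [1, 1, 1, 1, 1, 1, 1, 1, 1, 9]. Diagonalising L (or applying a numerical eigensolver to the 10x10 matrix) gives the spectrum above. The single zero eigenvalue shows the graph is connected. The largest eigenvalue, 10, is at most the vertex count 10.

[0, 1, 1, 1, 1, 1, 1, 1, 1, 10]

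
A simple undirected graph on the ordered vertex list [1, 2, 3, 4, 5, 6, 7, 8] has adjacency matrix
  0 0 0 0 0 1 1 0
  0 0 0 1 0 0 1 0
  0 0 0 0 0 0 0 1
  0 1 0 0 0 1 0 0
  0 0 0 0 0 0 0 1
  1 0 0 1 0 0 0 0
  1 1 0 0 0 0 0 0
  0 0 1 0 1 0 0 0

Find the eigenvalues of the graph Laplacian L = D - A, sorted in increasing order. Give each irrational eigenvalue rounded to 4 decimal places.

Each diagonal entry of L is the vertex degree and each off-diagonal entry is -1 where an edge is present, 0 otherwise; in the order [1, 2, 3, 4, 5, 6, 7, 8] the diagonal is [2, 2, 1, 2, 1, 2, 2, 2]. L is symmetric positive semidefinite, so every eigenvalue is real and nonnegative. The 2 zero eigenvalues correspond to the 2 connected components. The eigenvalues sum to 14, which equals trace(L) = 2|E|.

[0, 0, 1, 1.3820, 1.3820, 3, 3.6180, 3.6180]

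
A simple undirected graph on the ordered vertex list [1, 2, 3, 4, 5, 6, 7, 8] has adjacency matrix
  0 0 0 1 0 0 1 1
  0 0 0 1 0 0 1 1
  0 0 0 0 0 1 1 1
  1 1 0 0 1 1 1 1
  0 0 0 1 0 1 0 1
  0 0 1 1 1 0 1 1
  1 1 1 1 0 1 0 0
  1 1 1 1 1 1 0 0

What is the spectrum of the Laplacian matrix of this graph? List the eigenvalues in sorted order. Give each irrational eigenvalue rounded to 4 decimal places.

[0, 2.5636, 2.7242, 3, 5.1516, 5.8791, 7.0854, 7.5962]

Reading degrees in the order [1, 2, 3, 4, 5, 6, 7, 8] gives [3, 3, 3, 6, 3, 5, 5, 6]; set D = diag(3, 3, 3, 6, 3, 5, 5, 6) and form L = D - A. The multiplicity of 0 as a Laplacian eigenvalue equals the number of connected components. By the matrix-tree theorem the graph has (1/8) * product of the nonzero eigenvalues = 4269 spanning trees.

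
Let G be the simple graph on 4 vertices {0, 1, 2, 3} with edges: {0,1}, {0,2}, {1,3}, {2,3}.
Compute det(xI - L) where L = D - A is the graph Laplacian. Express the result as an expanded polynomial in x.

Each diagonal entry of L is the vertex degree and each off-diagonal entry is -1 where an edge is present, 0 otherwise; in the order [0, 1, 2, 3] the diagonal is [2, 2, 2, 2]. Computing det(xI - L) by cofactor expansion (or equivalently via sum-over-permutations) gives x^4 - 8x^3 + 20x^2 - 16x. Since p(0) = det(-L) = 0, x divides p(x). The eigenvalues sum to 8, which equals trace(L) = 2|E|.

x^4 - 8x^3 + 20x^2 - 16x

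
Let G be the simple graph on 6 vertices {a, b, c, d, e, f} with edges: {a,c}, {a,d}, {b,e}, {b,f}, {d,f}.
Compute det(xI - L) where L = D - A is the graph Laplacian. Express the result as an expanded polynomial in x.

x^6 - 10x^5 + 36x^4 - 56x^3 + 35x^2 - 6x

Reading degrees in the order [a, b, c, d, e, f] gives [2, 2, 1, 2, 1, 2]; set D = diag(2, 2, 1, 2, 1, 2) and form L = D - A. L has integer entries, so p(x) = det(xI - L) has integer coefficients. Expanding the determinant yields x^6 - 10x^5 + 36x^4 - 56x^3 + 35x^2 - 6x. The coefficient of x^5 equals -trace(L) = -10, matching the sum of degrees. The eigenvalues sum to 10, which equals trace(L) = 2|E|.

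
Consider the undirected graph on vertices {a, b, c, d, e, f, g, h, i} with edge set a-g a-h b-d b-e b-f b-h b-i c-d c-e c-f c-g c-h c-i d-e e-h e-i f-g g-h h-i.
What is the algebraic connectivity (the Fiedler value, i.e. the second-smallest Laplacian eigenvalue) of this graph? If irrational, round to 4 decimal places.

Each diagonal entry of L is the vertex degree and each off-diagonal entry is -1 where an edge is present, 0 otherwise; in the order [a, b, c, d, e, f, g, h, i] the diagonal is [2, 5, 6, 3, 5, 3, 4, 6, 4]. The sorted Laplacian eigenvalues are [0, 1.5274, 2.5442, 3.2859, 4.4436, 5.6059, 5.8616, 6.9414, 7.7899]; the algebraic connectivity is the second entry, 1.5274. By the matrix-tree theorem the graph has (1/9) * product of the nonzero eigenvalues = 11202 spanning trees.

1.5274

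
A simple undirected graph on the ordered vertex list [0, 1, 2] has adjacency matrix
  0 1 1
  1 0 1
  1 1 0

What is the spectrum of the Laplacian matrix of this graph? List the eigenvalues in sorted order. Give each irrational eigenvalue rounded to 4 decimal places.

With the vertex order [0, 1, 2], the degrees are [2, 2, 2], giving D = diag(2, 2, 2) and L = D - A. Since every row of L sums to 0, the all-ones vector is in the kernel and 0 is an eigenvalue. The single zero eigenvalue shows the graph is connected.

[0, 3, 3]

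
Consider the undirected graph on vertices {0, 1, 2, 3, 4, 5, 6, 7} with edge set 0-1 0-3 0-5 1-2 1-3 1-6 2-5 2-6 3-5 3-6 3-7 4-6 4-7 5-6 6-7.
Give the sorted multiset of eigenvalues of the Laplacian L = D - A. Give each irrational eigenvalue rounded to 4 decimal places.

[0, 1.3416, 2.7146, 3.3747, 4, 4.9761, 6.4115, 7.1815]

Reading degrees in the order [0, 1, 2, 3, 4, 5, 6, 7] gives [3, 4, 3, 5, 2, 4, 6, 3]; set D = diag(3, 4, 3, 5, 2, 4, 6, 3) and form L = D - A. Diagonalising L (or applying a numerical eigensolver to the 8x8 matrix) gives the spectrum above. The single zero eigenvalue shows the graph is connected. There is one zero in the spectrum, matching the 1 component.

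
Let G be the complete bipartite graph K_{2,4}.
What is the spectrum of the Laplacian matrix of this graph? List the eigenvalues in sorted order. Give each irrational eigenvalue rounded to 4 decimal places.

[0, 2, 2, 2, 4, 6]

The graph has 6 vertices and degree multiset [4, 4, 2, 2, 2, 2]; D is the diagonal matrix of degrees and L = D - A. The multiplicity of 0 as a Laplacian eigenvalue equals the number of connected components. The single zero eigenvalue shows the graph is connected.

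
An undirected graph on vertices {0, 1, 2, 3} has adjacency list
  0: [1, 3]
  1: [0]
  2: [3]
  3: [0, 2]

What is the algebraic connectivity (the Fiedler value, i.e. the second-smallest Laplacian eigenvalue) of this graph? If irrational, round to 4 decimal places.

Reading degrees in the order [0, 1, 2, 3] gives [2, 1, 1, 2]; set D = diag(2, 1, 1, 2) and form L = D - A. Computing the eigenvalues of L and sorting gives [0, 0.5858, 2, 3.4142]. The Fiedler value lambda_2 = 0.5858 is strictly positive, so the graph is connected.

0.5858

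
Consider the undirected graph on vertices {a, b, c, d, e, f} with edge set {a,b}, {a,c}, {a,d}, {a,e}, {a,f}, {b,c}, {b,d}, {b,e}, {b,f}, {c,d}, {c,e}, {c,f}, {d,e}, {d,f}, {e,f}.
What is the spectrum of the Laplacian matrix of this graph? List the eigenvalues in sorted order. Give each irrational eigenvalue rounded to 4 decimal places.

[0, 6, 6, 6, 6, 6]

Reading degrees in the order [a, b, c, d, e, f] gives [5, 5, 5, 5, 5, 5]; set D = diag(5, 5, 5, 5, 5, 5) and form L = D - A. The multiplicity of 0 as a Laplacian eigenvalue equals the number of connected components. The largest eigenvalue, 6, is at most the vertex count 6. The eigenvalues sum to 30, which equals trace(L) = 2|E|.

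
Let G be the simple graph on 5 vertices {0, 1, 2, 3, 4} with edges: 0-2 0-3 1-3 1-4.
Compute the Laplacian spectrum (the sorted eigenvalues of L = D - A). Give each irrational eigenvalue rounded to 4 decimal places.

Reading degrees in the order [0, 1, 2, 3, 4] gives [2, 2, 1, 2, 1]; set D = diag(2, 2, 1, 2, 1) and form L = D - A. Diagonalising L (or applying a numerical eigensolver to the 5x5 matrix) gives the spectrum above. The single zero eigenvalue shows the graph is connected. There is one zero in the spectrum, matching the 1 component.

[0, 0.3820, 1.3820, 2.6180, 3.6180]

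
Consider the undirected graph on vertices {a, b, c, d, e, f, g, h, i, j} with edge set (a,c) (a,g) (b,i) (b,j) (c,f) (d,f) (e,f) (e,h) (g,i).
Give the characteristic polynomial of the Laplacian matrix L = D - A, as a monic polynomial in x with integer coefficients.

Reading degrees in the order [a, b, c, d, e, f, g, h, i, j] gives [2, 2, 2, 1, 2, 3, 2, 1, 2, 1]; set D = diag(2, 2, 2, 1, 2, 3, 2, 1, 2, 1) and form L = D - A. Computing det(xI - L) by cofactor expansion (or equivalently via sum-over-permutations) gives x^10 - 18x^9 + 135x^8 - 548x^7 + 1309x^6 - 1874x^5 + 1569x^4 - 716x^3 + 153x^2 - 10x. The constant term is 0 because L is singular (the all-ones vector lies in its kernel). By the matrix-tree theorem the graph has (1/10) * product of the nonzero eigenvalues = 1 spanning tree.

x^10 - 18x^9 + 135x^8 - 548x^7 + 1309x^6 - 1874x^5 + 1569x^4 - 716x^3 + 153x^2 - 10x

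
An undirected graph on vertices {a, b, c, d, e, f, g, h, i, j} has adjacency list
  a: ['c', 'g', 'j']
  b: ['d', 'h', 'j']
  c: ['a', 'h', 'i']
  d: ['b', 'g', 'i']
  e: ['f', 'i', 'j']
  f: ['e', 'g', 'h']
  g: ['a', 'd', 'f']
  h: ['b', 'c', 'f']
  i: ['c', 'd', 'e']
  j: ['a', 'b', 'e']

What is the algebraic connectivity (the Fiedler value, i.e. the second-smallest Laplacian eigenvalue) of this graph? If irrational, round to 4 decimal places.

2

Each diagonal entry of L is the vertex degree and each off-diagonal entry is -1 where an edge is present, 0 otherwise; in the order [a, b, c, d, e, f, g, h, i, j] the diagonal is [3, 3, 3, 3, 3, 3, 3, 3, 3, 3]. The smallest Laplacian eigenvalue is always 0. The next one, lambda_2 = 2, measures how hard the graph is to disconnect: larger values mean better connectivity. By the matrix-tree theorem the graph has (1/10) * product of the nonzero eigenvalues = 2000 spanning trees. There is one zero in the spectrum, matching the 1 component.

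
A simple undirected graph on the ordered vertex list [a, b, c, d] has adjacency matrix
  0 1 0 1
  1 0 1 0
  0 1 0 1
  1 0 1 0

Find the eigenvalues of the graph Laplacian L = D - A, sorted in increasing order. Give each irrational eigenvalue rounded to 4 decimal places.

[0, 2, 2, 4]

With the vertex order [a, b, c, d], the degrees are [2, 2, 2, 2], giving D = diag(2, 2, 2, 2) and L = D - A. Since every row of L sums to 0, the all-ones vector is in the kernel and 0 is an eigenvalue. The single zero eigenvalue shows the graph is connected. There is one zero in the spectrum, matching the 1 component.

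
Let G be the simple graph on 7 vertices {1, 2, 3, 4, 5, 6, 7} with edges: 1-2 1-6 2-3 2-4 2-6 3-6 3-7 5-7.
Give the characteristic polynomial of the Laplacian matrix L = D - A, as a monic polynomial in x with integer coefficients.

x^7 - 16x^6 + 98x^5 - 288x^4 + 416x^3 - 268x^2 + 56x

With the vertex order [1, 2, 3, 4, 5, 6, 7], the degrees are [2, 4, 3, 1, 1, 3, 2], giving D = diag(2, 4, 3, 1, 1, 3, 2) and L = D - A. L has integer entries, so p(x) = det(xI - L) has integer coefficients. Expanding the determinant yields x^7 - 16x^6 + 98x^5 - 288x^4 + 416x^3 - 268x^2 + 56x. The coefficient of x^6 equals -trace(L) = -16, matching the sum of degrees. There is one zero in the spectrum, matching the 1 component.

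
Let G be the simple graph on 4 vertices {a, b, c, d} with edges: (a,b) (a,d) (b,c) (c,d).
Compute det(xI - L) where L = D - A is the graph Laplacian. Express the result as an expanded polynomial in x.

x^4 - 8x^3 + 20x^2 - 16x

Each diagonal entry of L is the vertex degree and each off-diagonal entry is -1 where an edge is present, 0 otherwise; in the order [a, b, c, d] the diagonal is [2, 2, 2, 2]. L has integer entries, so p(x) = det(xI - L) has integer coefficients. Expanding the determinant yields x^4 - 8x^3 + 20x^2 - 16x. The constant term is 0 because L is singular (the all-ones vector lies in its kernel). By the matrix-tree theorem the graph has (1/4) * product of the nonzero eigenvalues = 4 spanning trees.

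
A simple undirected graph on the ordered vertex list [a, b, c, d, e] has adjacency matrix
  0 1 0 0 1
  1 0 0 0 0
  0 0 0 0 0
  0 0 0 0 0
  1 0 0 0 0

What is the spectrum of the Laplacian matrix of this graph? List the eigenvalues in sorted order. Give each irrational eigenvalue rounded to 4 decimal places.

[0, 0, 0, 1, 3]

Each diagonal entry of L is the vertex degree and each off-diagonal entry is -1 where an edge is present, 0 otherwise; in the order [a, b, c, d, e] the diagonal is [2, 1, 0, 0, 1]. The multiplicity of 0 as a Laplacian eigenvalue equals the number of connected components. The 3 zero eigenvalues correspond to the 3 connected components. There are 3 zeros in the spectrum, matching the 3 components. The eigenvalues sum to 4, which equals trace(L) = 2|E|.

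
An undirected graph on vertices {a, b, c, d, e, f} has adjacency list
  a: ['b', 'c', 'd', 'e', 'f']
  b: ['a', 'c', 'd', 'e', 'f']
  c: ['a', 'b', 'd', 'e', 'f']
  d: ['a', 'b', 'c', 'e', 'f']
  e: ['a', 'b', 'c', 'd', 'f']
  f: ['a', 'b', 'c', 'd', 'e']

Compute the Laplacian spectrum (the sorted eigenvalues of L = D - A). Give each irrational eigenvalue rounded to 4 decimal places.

Each diagonal entry of L is the vertex degree and each off-diagonal entry is -1 where an edge is present, 0 otherwise; in the order [a, b, c, d, e, f] the diagonal is [5, 5, 5, 5, 5, 5]. Diagonalising L (or applying a numerical eigensolver to the 6x6 matrix) gives the spectrum above. The single zero eigenvalue shows the graph is connected. There is one zero in the spectrum, matching the 1 component.

[0, 6, 6, 6, 6, 6]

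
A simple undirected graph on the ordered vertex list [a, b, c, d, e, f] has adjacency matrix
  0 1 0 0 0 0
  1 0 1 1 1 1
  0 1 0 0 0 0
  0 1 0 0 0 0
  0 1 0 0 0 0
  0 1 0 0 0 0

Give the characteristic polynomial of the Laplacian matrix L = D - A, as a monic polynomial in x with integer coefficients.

x^6 - 10x^5 + 30x^4 - 40x^3 + 25x^2 - 6x

Reading degrees in the order [a, b, c, d, e, f] gives [1, 5, 1, 1, 1, 1]; set D = diag(1, 5, 1, 1, 1, 1) and form L = D - A. L has integer entries, so p(x) = det(xI - L) has integer coefficients. Expanding the determinant yields x^6 - 10x^5 + 30x^4 - 40x^3 + 25x^2 - 6x. The coefficient of x^5 equals -trace(L) = -10, matching the sum of degrees. The eigenvalues sum to 10, which equals trace(L) = 2|E|.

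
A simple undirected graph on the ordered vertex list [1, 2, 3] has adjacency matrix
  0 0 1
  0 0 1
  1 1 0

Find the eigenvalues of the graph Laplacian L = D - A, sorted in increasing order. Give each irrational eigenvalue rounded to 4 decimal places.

[0, 1, 3]

With the vertex order [1, 2, 3], the degrees are [1, 1, 2], giving D = diag(1, 1, 2) and L = D - A. Since every row of L sums to 0, the all-ones vector is in the kernel and 0 is an eigenvalue. The single zero eigenvalue shows the graph is connected. The largest eigenvalue, 3, is at most the vertex count 3. There is one zero in the spectrum, matching the 1 component.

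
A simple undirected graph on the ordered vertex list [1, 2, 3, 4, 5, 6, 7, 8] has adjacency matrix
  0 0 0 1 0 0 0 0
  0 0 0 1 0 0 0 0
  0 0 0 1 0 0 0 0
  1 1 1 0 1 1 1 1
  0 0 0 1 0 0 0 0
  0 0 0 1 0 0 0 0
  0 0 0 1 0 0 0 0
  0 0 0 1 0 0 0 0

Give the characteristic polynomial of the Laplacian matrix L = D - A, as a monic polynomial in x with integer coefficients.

With the vertex order [1, 2, 3, 4, 5, 6, 7, 8], the degrees are [1, 1, 1, 7, 1, 1, 1, 1], giving D = diag(1, 1, 1, 7, 1, 1, 1, 1) and L = D - A. The eigenvalues of L are [0, 1, 1, 1, 1, 1, 1, 8]; the characteristic polynomial is the product of (x - lambda_i), which multiplies out to x^8 - 14x^7 + 63x^6 - 140x^5 + 175x^4 - 126x^3 + 49x^2 - 8x. Since p(0) = det(-L) = 0, x divides p(x).

x^8 - 14x^7 + 63x^6 - 140x^5 + 175x^4 - 126x^3 + 49x^2 - 8x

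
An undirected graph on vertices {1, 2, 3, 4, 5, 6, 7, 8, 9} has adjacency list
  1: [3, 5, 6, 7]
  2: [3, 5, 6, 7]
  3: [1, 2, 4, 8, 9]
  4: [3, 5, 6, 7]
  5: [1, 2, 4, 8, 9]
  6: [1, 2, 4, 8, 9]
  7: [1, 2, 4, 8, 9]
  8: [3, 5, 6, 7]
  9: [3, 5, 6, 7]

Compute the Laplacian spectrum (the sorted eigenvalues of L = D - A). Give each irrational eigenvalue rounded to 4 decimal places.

Each diagonal entry of L is the vertex degree and each off-diagonal entry is -1 where an edge is present, 0 otherwise; in the order [1, 2, 3, 4, 5, 6, 7, 8, 9] the diagonal is [4, 4, 5, 4, 5, 5, 5, 4, 4]. The multiplicity of 0 as a Laplacian eigenvalue equals the number of connected components. The single zero eigenvalue shows the graph is connected. The largest eigenvalue, 9, is at most the vertex count 9.

[0, 4, 4, 4, 4, 5, 5, 5, 9]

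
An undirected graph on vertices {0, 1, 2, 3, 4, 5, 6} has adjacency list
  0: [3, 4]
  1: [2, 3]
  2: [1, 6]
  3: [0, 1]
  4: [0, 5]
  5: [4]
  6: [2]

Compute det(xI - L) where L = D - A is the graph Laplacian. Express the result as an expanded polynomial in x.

x^7 - 12x^6 + 55x^5 - 120x^4 + 126x^3 - 56x^2 + 7x

Each diagonal entry of L is the vertex degree and each off-diagonal entry is -1 where an edge is present, 0 otherwise; in the order [0, 1, 2, 3, 4, 5, 6] the diagonal is [2, 2, 2, 2, 2, 1, 1]. L has integer entries, so p(x) = det(xI - L) has integer coefficients. Expanding the determinant yields x^7 - 12x^6 + 55x^5 - 120x^4 + 126x^3 - 56x^2 + 7x. The constant term is 0 because L is singular (the all-ones vector lies in its kernel). The largest eigenvalue, 3.8019, is at most the vertex count 7. By the matrix-tree theorem the graph has (1/7) * product of the nonzero eigenvalues = 1 spanning tree.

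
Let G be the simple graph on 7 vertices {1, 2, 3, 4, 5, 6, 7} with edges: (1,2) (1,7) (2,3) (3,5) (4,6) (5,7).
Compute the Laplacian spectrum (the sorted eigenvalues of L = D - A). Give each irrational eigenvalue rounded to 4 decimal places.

With the vertex order [1, 2, 3, 4, 5, 6, 7], the degrees are [2, 2, 2, 1, 2, 1, 2], giving D = diag(2, 2, 2, 1, 2, 1, 2) and L = D - A. Diagonalising L (or applying a numerical eigensolver to the 7x7 matrix) gives the spectrum above. The 2 zero eigenvalues correspond to the 2 connected components. The largest eigenvalue, 3.6180, is at most the vertex count 7.

[0, 0, 1.3820, 1.3820, 2, 3.6180, 3.6180]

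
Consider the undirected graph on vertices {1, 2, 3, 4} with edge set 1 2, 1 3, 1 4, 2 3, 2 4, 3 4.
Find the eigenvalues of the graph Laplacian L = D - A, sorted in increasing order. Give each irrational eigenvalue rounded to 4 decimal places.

Reading degrees in the order [1, 2, 3, 4] gives [3, 3, 3, 3]; set D = diag(3, 3, 3, 3) and form L = D - A. Diagonalising L (or applying a numerical eigensolver to the 4x4 matrix) gives the spectrum above. There is one zero in the spectrum, matching the 1 component.

[0, 4, 4, 4]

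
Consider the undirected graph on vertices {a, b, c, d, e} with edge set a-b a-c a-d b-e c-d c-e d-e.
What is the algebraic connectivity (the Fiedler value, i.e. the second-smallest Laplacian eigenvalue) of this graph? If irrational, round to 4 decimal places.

2

With the vertex order [a, b, c, d, e], the degrees are [3, 2, 3, 3, 3], giving D = diag(3, 2, 3, 3, 3) and L = D - A. The sorted Laplacian eigenvalues are [0, 2, 3, 4, 5]; the algebraic connectivity is the second entry, 2. The eigenvalues sum to 14, which equals trace(L) = 2|E|. There is one zero in the spectrum, matching the 1 component.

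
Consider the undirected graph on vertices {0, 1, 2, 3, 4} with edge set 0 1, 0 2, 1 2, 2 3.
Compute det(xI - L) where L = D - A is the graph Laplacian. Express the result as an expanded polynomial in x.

x^5 - 8x^4 + 19x^3 - 12x^2

Reading degrees in the order [0, 1, 2, 3, 4] gives [2, 2, 3, 1, 0]; set D = diag(2, 2, 3, 1, 0) and form L = D - A. The eigenvalues of L are [0, 0, 1, 3, 4]; the characteristic polynomial is the product of (x - lambda_i), which multiplies out to x^5 - 8x^4 + 19x^3 - 12x^2. The coefficient of x^4 equals -trace(L) = -8, matching the sum of degrees. The largest eigenvalue, 4, is at most the vertex count 5.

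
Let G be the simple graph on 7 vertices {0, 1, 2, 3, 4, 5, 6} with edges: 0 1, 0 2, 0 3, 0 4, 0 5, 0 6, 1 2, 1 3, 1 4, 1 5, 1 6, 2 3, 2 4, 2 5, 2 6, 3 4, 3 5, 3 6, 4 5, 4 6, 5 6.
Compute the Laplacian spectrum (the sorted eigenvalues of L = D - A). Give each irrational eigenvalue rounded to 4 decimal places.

[0, 7, 7, 7, 7, 7, 7]

Reading degrees in the order [0, 1, 2, 3, 4, 5, 6] gives [6, 6, 6, 6, 6, 6, 6]; set D = diag(6, 6, 6, 6, 6, 6, 6) and form L = D - A. L is symmetric positive semidefinite, so every eigenvalue is real and nonnegative. The single zero eigenvalue shows the graph is connected.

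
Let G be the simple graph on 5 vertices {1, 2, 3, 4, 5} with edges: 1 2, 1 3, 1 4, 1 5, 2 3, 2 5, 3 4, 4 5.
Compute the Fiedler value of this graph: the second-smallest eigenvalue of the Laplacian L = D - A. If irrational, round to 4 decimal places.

Reading degrees in the order [1, 2, 3, 4, 5] gives [4, 3, 3, 3, 3]; set D = diag(4, 3, 3, 3, 3) and form L = D - A. The sorted Laplacian eigenvalues are [0, 3, 3, 5, 5]; the algebraic connectivity is the second entry, 3. The largest eigenvalue, 5, is at most the vertex count 5. The eigenvalues sum to 16, which equals trace(L) = 2|E|.

3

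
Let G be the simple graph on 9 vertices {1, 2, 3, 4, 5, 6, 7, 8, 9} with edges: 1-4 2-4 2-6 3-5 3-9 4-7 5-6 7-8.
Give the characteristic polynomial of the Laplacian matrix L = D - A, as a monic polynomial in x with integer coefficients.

x^9 - 16x^8 + 104x^7 - 354x^6 + 678x^5 - 730x^4 + 417x^3 - 110x^2 + 9x

Each diagonal entry of L is the vertex degree and each off-diagonal entry is -1 where an edge is present, 0 otherwise; in the order [1, 2, 3, 4, 5, 6, 7, 8, 9] the diagonal is [1, 2, 2, 3, 2, 2, 2, 1, 1]. Computing det(xI - L) by cofactor expansion (or equivalently via sum-over-permutations) gives x^9 - 16x^8 + 104x^7 - 354x^6 + 678x^5 - 730x^4 + 417x^3 - 110x^2 + 9x. Since p(0) = det(-L) = 0, x divides p(x). The largest eigenvalue, 4.3455, is at most the vertex count 9.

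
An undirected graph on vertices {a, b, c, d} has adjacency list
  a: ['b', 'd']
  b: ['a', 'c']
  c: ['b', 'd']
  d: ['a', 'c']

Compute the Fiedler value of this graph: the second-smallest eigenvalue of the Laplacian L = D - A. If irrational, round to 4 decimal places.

2

With the vertex order [a, b, c, d], the degrees are [2, 2, 2, 2], giving D = diag(2, 2, 2, 2) and L = D - A. The smallest Laplacian eigenvalue is always 0. The next one, lambda_2 = 2, measures how hard the graph is to disconnect: larger values mean better connectivity. The largest eigenvalue, 4, is at most the vertex count 4.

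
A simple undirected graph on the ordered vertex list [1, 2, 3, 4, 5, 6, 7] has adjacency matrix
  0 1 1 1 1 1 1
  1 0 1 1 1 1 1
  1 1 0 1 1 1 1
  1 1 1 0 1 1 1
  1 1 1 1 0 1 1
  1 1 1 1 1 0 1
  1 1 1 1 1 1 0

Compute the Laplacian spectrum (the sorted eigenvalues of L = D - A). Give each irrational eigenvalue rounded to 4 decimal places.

Reading degrees in the order [1, 2, 3, 4, 5, 6, 7] gives [6, 6, 6, 6, 6, 6, 6]; set D = diag(6, 6, 6, 6, 6, 6, 6) and form L = D - A. L is symmetric positive semidefinite, so every eigenvalue is real and nonnegative. The eigenvalues sum to 42, which equals trace(L) = 2|E|.

[0, 7, 7, 7, 7, 7, 7]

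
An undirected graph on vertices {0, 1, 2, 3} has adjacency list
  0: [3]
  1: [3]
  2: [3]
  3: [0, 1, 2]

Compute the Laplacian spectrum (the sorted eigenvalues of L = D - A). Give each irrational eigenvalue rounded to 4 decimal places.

Each diagonal entry of L is the vertex degree and each off-diagonal entry is -1 where an edge is present, 0 otherwise; in the order [0, 1, 2, 3] the diagonal is [1, 1, 1, 3]. Since every row of L sums to 0, the all-ones vector is in the kernel and 0 is an eigenvalue.

[0, 1, 1, 4]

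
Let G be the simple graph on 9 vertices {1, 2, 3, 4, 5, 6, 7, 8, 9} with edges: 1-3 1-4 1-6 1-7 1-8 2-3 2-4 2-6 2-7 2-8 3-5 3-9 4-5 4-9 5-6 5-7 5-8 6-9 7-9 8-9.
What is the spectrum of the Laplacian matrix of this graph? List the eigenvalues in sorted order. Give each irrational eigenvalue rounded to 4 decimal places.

Reading degrees in the order [1, 2, 3, 4, 5, 6, 7, 8, 9] gives [5, 5, 4, 4, 5, 4, 4, 4, 5]; set D = diag(5, 5, 4, 4, 5, 4, 4, 4, 5) and form L = D - A. Since every row of L sums to 0, the all-ones vector is in the kernel and 0 is an eigenvalue. The single zero eigenvalue shows the graph is connected.

[0, 4, 4, 4, 4, 5, 5, 5, 9]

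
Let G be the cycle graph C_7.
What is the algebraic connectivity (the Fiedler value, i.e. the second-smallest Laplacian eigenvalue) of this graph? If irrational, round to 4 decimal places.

0.7530

The graph has 7 vertices and degree multiset [2, 2, 2, 2, 2, 2, 2]; D is the diagonal matrix of degrees and L = D - A. Computing the eigenvalues of L and sorting gives [0, 0.7530, 0.7530, 2.4450, 2.4450, 3.8019, 3.8019]. The Fiedler value lambda_2 = 0.7530 is strictly positive, so the graph is connected. There is one zero in the spectrum, matching the 1 component.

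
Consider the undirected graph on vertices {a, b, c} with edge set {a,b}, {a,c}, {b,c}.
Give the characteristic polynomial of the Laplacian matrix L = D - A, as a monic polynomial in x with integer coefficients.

x^3 - 6x^2 + 9x

Each diagonal entry of L is the vertex degree and each off-diagonal entry is -1 where an edge is present, 0 otherwise; in the order [a, b, c] the diagonal is [2, 2, 2]. The eigenvalues of L are [0, 3, 3]; the characteristic polynomial is the product of (x - lambda_i), which multiplies out to x^3 - 6x^2 + 9x. The coefficient of x^2 equals -trace(L) = -6, matching the sum of degrees. The eigenvalues sum to 6, which equals trace(L) = 2|E|. There is one zero in the spectrum, matching the 1 component.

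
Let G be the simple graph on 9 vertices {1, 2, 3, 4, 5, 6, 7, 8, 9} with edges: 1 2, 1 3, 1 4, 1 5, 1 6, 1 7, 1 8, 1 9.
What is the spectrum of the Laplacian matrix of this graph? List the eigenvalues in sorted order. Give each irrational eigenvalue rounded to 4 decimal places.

With the vertex order [1, 2, 3, 4, 5, 6, 7, 8, 9], the degrees are [8, 1, 1, 1, 1, 1, 1, 1, 1], giving D = diag(8, 1, 1, 1, 1, 1, 1, 1, 1) and L = D - A. Since every row of L sums to 0, the all-ones vector is in the kernel and 0 is an eigenvalue. The single zero eigenvalue shows the graph is connected. The largest eigenvalue, 9, is at most the vertex count 9.

[0, 1, 1, 1, 1, 1, 1, 1, 9]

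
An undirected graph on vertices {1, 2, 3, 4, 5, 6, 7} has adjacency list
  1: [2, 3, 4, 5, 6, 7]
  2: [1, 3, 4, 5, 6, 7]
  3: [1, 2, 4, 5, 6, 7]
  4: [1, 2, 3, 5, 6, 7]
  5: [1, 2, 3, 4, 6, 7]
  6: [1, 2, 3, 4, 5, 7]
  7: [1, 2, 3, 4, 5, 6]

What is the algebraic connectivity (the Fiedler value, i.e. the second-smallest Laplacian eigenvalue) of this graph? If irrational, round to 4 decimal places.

7

Each diagonal entry of L is the vertex degree and each off-diagonal entry is -1 where an edge is present, 0 otherwise; in the order [1, 2, 3, 4, 5, 6, 7] the diagonal is [6, 6, 6, 6, 6, 6, 6]. The sorted Laplacian eigenvalues are [0, 7, 7, 7, 7, 7, 7]; the algebraic connectivity is the second entry, 7. The largest eigenvalue, 7, is at most the vertex count 7.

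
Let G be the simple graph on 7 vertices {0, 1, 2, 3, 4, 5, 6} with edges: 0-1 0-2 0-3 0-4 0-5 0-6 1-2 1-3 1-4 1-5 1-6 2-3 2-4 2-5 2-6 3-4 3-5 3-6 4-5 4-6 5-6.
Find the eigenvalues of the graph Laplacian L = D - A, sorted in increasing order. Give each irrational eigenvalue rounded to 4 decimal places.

Each diagonal entry of L is the vertex degree and each off-diagonal entry is -1 where an edge is present, 0 otherwise; in the order [0, 1, 2, 3, 4, 5, 6] the diagonal is [6, 6, 6, 6, 6, 6, 6]. The multiplicity of 0 as a Laplacian eigenvalue equals the number of connected components. By the matrix-tree theorem the graph has (1/7) * product of the nonzero eigenvalues = 16807 spanning trees.

[0, 7, 7, 7, 7, 7, 7]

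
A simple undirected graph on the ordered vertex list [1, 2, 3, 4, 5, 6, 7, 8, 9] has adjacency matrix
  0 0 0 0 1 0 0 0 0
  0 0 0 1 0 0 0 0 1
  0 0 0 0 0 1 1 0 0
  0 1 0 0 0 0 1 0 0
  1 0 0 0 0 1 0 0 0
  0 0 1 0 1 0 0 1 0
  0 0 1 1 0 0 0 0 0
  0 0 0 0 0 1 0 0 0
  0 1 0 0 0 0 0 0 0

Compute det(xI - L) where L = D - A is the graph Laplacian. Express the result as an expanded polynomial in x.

Each diagonal entry of L is the vertex degree and each off-diagonal entry is -1 where an edge is present, 0 otherwise; in the order [1, 2, 3, 4, 5, 6, 7, 8, 9] the diagonal is [1, 2, 2, 2, 2, 3, 2, 1, 1]. L has integer entries, so p(x) = det(xI - L) has integer coefficients. Expanding the determinant yields x^9 - 16x^8 + 104x^7 - 354x^6 + 678x^5 - 730x^4 + 417x^3 - 110x^2 + 9x. Since p(0) = det(-L) = 0, x divides p(x). The eigenvalues sum to 16, which equals trace(L) = 2|E|. By the matrix-tree theorem the graph has (1/9) * product of the nonzero eigenvalues = 1 spanning tree.

x^9 - 16x^8 + 104x^7 - 354x^6 + 678x^5 - 730x^4 + 417x^3 - 110x^2 + 9x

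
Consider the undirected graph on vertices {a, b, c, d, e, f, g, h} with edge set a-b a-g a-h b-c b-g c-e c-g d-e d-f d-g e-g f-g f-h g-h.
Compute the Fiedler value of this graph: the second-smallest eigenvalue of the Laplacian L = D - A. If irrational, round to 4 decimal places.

1.7530

Reading degrees in the order [a, b, c, d, e, f, g, h] gives [3, 3, 3, 3, 3, 3, 7, 3]; set D = diag(3, 3, 3, 3, 3, 3, 7, 3) and form L = D - A. The sorted Laplacian eigenvalues are [0, 1.7530, 1.7530, 3.4450, 3.4450, 4.8019, 4.8019, 8]; the algebraic connectivity is the second entry, 1.7530.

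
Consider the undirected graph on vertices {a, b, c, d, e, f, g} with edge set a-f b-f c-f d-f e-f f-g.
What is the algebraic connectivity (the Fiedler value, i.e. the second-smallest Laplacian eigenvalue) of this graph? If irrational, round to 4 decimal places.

With the vertex order [a, b, c, d, e, f, g], the degrees are [1, 1, 1, 1, 1, 6, 1], giving D = diag(1, 1, 1, 1, 1, 6, 1) and L = D - A. The smallest Laplacian eigenvalue is always 0. The next one, lambda_2 = 1, measures how hard the graph is to disconnect: larger values mean better connectivity. The largest eigenvalue, 7, is at most the vertex count 7.

1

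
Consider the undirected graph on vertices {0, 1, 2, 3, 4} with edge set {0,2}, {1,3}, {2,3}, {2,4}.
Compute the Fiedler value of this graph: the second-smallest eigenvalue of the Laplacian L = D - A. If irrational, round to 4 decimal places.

Each diagonal entry of L is the vertex degree and each off-diagonal entry is -1 where an edge is present, 0 otherwise; in the order [0, 1, 2, 3, 4] the diagonal is [1, 1, 3, 2, 1]. The smallest Laplacian eigenvalue is always 0. The next one, lambda_2 = 0.5188, measures how hard the graph is to disconnect: larger values mean better connectivity. The eigenvalues sum to 8, which equals trace(L) = 2|E|.

0.5188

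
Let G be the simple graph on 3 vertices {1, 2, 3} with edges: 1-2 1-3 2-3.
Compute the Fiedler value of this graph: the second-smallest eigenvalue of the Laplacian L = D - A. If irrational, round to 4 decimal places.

Reading degrees in the order [1, 2, 3] gives [2, 2, 2]; set D = diag(2, 2, 2) and form L = D - A. The sorted Laplacian eigenvalues are [0, 3, 3]; the algebraic connectivity is the second entry, 3. The eigenvalues sum to 6, which equals trace(L) = 2|E|.

3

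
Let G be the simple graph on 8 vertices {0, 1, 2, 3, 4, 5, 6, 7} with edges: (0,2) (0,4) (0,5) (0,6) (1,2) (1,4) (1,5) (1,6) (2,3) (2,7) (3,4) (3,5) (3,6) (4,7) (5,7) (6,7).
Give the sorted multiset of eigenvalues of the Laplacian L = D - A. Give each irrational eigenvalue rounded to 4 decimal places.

Each diagonal entry of L is the vertex degree and each off-diagonal entry is -1 where an edge is present, 0 otherwise; in the order [0, 1, 2, 3, 4, 5, 6, 7] the diagonal is [4, 4, 4, 4, 4, 4, 4, 4]. L is symmetric positive semidefinite, so every eigenvalue is real and nonnegative. The eigenvalues sum to 32, which equals trace(L) = 2|E|.

[0, 4, 4, 4, 4, 4, 4, 8]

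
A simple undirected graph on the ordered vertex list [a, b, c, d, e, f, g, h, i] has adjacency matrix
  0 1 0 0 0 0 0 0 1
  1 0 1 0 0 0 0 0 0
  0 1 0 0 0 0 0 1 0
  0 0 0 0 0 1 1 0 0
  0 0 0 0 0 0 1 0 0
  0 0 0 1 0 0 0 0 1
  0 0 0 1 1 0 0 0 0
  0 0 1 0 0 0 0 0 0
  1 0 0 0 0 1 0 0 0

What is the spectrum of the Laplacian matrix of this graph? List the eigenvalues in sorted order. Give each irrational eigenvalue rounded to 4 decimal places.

[0, 0.1206, 0.4679, 1, 1.6527, 2.3473, 3, 3.5321, 3.8794]

With the vertex order [a, b, c, d, e, f, g, h, i], the degrees are [2, 2, 2, 2, 1, 2, 2, 1, 2], giving D = diag(2, 2, 2, 2, 1, 2, 2, 1, 2) and L = D - A. Diagonalising L (or applying a numerical eigensolver to the 9x9 matrix) gives the spectrum above. The single zero eigenvalue shows the graph is connected. The largest eigenvalue, 3.8794, is at most the vertex count 9.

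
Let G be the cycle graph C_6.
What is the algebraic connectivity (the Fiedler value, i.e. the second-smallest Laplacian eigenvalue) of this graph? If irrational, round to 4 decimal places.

1

The graph has 6 vertices and degree multiset [2, 2, 2, 2, 2, 2]; D is the diagonal matrix of degrees and L = D - A. The smallest Laplacian eigenvalue is always 0. The next one, lambda_2 = 1, measures how hard the graph is to disconnect: larger values mean better connectivity. The eigenvalues sum to 12, which equals trace(L) = 2|E|. The largest eigenvalue, 4, is at most the vertex count 6.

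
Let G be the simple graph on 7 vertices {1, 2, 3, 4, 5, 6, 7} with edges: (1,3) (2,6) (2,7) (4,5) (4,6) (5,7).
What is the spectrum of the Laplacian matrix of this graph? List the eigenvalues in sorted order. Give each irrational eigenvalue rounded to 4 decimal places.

[0, 0, 1.3820, 1.3820, 2, 3.6180, 3.6180]

Reading degrees in the order [1, 2, 3, 4, 5, 6, 7] gives [1, 2, 1, 2, 2, 2, 2]; set D = diag(1, 2, 1, 2, 2, 2, 2) and form L = D - A. Diagonalising L (or applying a numerical eigensolver to the 7x7 matrix) gives the spectrum above. The 2 zero eigenvalues correspond to the 2 connected components. The largest eigenvalue, 3.6180, is at most the vertex count 7. There are 2 zeros in the spectrum, matching the 2 components.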